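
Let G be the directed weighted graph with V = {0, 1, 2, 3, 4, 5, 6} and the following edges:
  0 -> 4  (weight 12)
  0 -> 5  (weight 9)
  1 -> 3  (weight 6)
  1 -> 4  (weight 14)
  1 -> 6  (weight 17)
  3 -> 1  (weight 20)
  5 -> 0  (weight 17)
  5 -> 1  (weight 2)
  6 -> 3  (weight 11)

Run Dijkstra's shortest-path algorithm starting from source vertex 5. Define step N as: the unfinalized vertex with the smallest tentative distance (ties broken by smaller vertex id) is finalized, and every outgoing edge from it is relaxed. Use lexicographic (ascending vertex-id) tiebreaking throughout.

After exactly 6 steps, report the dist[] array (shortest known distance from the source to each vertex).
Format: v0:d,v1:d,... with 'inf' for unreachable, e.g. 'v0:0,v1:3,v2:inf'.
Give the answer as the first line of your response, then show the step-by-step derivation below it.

v0:17,v1:2,v2:inf,v3:8,v4:16,v5:0,v6:19

step 1: dist = v0:17,v1:2,v2:inf,v3:inf,v4:inf,v5:0,v6:inf
step 2: dist = v0:17,v1:2,v2:inf,v3:8,v4:16,v5:0,v6:19
step 3: dist = v0:17,v1:2,v2:inf,v3:8,v4:16,v5:0,v6:19
step 4: dist = v0:17,v1:2,v2:inf,v3:8,v4:16,v5:0,v6:19
step 5: dist = v0:17,v1:2,v2:inf,v3:8,v4:16,v5:0,v6:19
step 6: dist = v0:17,v1:2,v2:inf,v3:8,v4:16,v5:0,v6:19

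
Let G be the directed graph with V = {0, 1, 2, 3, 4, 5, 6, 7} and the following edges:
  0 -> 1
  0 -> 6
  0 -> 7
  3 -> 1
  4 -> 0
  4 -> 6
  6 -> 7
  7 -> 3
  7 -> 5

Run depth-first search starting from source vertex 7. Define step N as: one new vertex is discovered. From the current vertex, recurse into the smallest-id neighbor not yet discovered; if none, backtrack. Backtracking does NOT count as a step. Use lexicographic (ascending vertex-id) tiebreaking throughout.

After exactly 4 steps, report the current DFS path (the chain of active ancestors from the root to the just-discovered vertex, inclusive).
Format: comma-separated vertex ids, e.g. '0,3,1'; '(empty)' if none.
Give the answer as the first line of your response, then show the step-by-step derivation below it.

7,5

step 1: discover 7; path=7; order=7
step 2: discover 3; path=7>3; order=7,3
step 3: discover 1; path=7>3>1; order=7,3,1
step 4: discover 5; path=7>5; order=7,3,1,5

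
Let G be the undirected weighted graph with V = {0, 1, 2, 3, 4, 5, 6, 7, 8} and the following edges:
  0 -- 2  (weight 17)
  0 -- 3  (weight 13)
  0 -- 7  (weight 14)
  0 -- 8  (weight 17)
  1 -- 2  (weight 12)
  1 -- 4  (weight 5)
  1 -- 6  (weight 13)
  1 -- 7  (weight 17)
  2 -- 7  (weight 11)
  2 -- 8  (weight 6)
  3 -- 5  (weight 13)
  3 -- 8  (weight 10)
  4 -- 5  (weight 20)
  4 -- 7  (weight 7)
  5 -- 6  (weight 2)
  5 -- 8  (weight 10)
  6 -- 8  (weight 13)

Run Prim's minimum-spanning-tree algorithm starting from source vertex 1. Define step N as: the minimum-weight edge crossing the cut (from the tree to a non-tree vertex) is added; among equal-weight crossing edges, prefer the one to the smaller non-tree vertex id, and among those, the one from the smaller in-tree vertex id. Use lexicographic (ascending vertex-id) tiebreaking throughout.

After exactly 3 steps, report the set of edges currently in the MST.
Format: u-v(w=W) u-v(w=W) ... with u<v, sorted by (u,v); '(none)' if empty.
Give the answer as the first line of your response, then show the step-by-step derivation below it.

1-4(w=5) 2-7(w=11) 4-7(w=7)

step 1: add edge 1-4 (w=5); MST = {1-4(w=5)}
step 2: add edge 4-7 (w=7); MST = {1-4(w=5) 4-7(w=7)}
step 3: add edge 2-7 (w=11); MST = {1-4(w=5) 2-7(w=11) 4-7(w=7)}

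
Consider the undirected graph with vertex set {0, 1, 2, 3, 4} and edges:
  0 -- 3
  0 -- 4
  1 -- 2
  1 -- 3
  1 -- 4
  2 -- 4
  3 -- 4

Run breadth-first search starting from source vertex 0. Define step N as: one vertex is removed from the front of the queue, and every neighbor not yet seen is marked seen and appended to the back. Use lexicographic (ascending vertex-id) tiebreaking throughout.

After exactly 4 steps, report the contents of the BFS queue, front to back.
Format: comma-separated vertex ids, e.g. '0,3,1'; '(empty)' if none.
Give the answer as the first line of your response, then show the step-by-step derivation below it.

2

step 1: dequeue 0; queue=[3,4]; order=0
step 2: dequeue 3; queue=[4,1]; order=0,3
step 3: dequeue 4; queue=[1,2]; order=0,3,4
step 4: dequeue 1; queue=[2]; order=0,3,4,1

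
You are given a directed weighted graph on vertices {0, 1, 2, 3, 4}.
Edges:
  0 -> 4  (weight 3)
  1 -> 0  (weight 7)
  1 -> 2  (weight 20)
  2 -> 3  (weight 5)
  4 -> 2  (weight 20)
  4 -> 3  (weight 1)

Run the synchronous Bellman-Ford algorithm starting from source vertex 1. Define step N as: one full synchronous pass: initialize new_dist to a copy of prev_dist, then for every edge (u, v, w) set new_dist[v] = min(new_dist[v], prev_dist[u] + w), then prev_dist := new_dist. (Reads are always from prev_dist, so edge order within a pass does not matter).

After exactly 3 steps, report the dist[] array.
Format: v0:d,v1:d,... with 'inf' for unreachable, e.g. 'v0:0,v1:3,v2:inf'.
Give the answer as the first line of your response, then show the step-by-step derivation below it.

v0:7,v1:0,v2:20,v3:11,v4:10

step 1: dist = v0:7,v1:0,v2:20,v3:inf,v4:inf
step 2: dist = v0:7,v1:0,v2:20,v3:25,v4:10
step 3: dist = v0:7,v1:0,v2:20,v3:11,v4:10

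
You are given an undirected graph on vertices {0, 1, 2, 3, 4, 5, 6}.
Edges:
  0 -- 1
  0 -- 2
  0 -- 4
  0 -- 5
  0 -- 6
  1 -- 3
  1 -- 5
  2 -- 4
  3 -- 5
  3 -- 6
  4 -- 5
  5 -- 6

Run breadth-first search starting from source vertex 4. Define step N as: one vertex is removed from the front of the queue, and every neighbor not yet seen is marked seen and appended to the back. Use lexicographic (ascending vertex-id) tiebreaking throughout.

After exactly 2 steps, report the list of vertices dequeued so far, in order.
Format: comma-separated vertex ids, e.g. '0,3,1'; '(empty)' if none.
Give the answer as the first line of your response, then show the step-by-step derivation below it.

4,0

step 1: dequeue 4; queue=[0,2,5]; order=4
step 2: dequeue 0; queue=[2,5,1,6]; order=4,0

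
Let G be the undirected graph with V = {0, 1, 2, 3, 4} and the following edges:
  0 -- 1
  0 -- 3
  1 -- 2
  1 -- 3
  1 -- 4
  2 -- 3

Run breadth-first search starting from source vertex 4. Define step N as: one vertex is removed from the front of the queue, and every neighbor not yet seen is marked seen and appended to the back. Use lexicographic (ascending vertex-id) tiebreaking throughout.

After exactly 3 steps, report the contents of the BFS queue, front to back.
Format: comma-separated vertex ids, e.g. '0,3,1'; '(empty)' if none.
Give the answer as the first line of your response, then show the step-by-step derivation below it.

2,3

step 1: dequeue 4; queue=[1]; order=4
step 2: dequeue 1; queue=[0,2,3]; order=4,1
step 3: dequeue 0; queue=[2,3]; order=4,1,0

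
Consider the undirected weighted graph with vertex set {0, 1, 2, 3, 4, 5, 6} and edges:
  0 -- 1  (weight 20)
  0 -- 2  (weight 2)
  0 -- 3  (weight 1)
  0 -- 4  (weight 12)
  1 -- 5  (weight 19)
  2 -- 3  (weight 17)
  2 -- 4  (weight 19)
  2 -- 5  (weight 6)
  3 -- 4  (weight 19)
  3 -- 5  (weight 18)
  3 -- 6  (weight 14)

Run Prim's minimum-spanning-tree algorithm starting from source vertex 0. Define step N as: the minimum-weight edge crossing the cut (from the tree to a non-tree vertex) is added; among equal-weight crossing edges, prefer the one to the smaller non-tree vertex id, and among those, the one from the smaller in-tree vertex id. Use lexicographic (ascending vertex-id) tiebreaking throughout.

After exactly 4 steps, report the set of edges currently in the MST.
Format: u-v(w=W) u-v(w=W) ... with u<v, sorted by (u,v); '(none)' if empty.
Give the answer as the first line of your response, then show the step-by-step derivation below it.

0-2(w=2) 0-3(w=1) 0-4(w=12) 2-5(w=6)

step 1: add edge 0-3 (w=1); MST = {0-3(w=1)}
step 2: add edge 0-2 (w=2); MST = {0-2(w=2) 0-3(w=1)}
step 3: add edge 2-5 (w=6); MST = {0-2(w=2) 0-3(w=1) 2-5(w=6)}
step 4: add edge 0-4 (w=12); MST = {0-2(w=2) 0-3(w=1) 0-4(w=12) 2-5(w=6)}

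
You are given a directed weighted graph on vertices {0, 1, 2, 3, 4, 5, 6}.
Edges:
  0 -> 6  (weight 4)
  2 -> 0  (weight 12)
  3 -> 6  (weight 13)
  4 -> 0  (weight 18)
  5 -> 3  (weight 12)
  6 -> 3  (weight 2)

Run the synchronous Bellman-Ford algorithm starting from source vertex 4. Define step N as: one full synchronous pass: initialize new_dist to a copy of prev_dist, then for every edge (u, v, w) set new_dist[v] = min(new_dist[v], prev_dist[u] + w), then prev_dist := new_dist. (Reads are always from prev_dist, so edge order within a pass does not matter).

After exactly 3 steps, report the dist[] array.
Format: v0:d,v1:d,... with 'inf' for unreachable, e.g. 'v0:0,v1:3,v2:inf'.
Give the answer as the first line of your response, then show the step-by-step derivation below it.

v0:18,v1:inf,v2:inf,v3:24,v4:0,v5:inf,v6:22

step 1: dist = v0:18,v1:inf,v2:inf,v3:inf,v4:0,v5:inf,v6:inf
step 2: dist = v0:18,v1:inf,v2:inf,v3:inf,v4:0,v5:inf,v6:22
step 3: dist = v0:18,v1:inf,v2:inf,v3:24,v4:0,v5:inf,v6:22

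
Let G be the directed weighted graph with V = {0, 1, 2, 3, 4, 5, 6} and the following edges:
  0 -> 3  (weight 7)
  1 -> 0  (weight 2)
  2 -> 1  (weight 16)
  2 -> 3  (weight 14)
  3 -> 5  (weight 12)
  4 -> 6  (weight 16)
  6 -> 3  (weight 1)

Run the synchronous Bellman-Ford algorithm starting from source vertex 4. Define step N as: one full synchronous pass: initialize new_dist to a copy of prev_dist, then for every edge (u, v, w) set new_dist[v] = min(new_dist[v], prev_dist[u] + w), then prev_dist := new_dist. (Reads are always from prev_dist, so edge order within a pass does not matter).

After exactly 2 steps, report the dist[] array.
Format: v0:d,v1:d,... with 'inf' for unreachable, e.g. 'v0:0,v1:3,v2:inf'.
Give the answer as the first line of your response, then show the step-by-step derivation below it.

v0:inf,v1:inf,v2:inf,v3:17,v4:0,v5:inf,v6:16

step 1: dist = v0:inf,v1:inf,v2:inf,v3:inf,v4:0,v5:inf,v6:16
step 2: dist = v0:inf,v1:inf,v2:inf,v3:17,v4:0,v5:inf,v6:16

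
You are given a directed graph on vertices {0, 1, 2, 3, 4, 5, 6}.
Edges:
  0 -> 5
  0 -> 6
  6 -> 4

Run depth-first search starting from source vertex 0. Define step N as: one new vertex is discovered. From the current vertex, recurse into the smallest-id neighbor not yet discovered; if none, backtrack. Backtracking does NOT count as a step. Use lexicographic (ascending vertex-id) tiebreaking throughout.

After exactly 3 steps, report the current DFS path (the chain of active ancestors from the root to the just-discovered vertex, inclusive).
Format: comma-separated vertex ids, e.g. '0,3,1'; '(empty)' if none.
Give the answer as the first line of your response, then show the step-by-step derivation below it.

0,6

step 1: discover 0; path=0; order=0
step 2: discover 5; path=0>5; order=0,5
step 3: discover 6; path=0>6; order=0,5,6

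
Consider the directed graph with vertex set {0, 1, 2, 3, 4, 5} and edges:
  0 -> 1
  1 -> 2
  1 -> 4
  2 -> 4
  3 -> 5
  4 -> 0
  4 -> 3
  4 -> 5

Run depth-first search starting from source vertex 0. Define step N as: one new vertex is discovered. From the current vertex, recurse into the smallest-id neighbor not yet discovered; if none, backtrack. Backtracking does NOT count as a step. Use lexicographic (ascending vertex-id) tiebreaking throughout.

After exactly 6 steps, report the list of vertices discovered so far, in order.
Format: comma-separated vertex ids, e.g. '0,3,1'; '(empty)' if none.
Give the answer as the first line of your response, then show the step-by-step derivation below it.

0,1,2,4,3,5

step 1: discover 0; path=0; order=0
step 2: discover 1; path=0>1; order=0,1
step 3: discover 2; path=0>1>2; order=0,1,2
step 4: discover 4; path=0>1>2>4; order=0,1,2,4
step 5: discover 3; path=0>1>2>4>3; order=0,1,2,4,3
step 6: discover 5; path=0>1>2>4>3>5; order=0,1,2,4,3,5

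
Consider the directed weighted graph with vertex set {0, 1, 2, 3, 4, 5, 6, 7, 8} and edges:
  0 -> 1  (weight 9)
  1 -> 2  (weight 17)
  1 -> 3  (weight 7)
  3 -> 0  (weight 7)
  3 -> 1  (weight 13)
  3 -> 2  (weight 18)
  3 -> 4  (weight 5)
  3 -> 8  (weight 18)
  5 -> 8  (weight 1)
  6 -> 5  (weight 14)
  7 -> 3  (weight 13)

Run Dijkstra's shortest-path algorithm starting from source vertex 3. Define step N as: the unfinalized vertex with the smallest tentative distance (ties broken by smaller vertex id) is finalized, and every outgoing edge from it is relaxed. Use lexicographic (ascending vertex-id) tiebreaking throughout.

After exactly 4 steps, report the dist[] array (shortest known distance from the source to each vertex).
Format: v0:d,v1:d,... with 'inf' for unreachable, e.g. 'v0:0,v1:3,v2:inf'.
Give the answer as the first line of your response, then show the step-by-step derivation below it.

v0:7,v1:13,v2:18,v3:0,v4:5,v5:inf,v6:inf,v7:inf,v8:18

step 1: dist = v0:7,v1:13,v2:18,v3:0,v4:5,v5:inf,v6:inf,v7:inf,v8:18
step 2: dist = v0:7,v1:13,v2:18,v3:0,v4:5,v5:inf,v6:inf,v7:inf,v8:18
step 3: dist = v0:7,v1:13,v2:18,v3:0,v4:5,v5:inf,v6:inf,v7:inf,v8:18
step 4: dist = v0:7,v1:13,v2:18,v3:0,v4:5,v5:inf,v6:inf,v7:inf,v8:18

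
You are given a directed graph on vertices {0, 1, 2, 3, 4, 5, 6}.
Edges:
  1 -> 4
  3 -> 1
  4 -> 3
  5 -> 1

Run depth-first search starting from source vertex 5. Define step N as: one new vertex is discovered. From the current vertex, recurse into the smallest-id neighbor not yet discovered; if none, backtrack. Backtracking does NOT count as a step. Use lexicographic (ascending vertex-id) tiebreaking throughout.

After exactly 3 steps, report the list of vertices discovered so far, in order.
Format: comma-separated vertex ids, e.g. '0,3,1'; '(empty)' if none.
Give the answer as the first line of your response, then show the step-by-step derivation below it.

5,1,4

step 1: discover 5; path=5; order=5
step 2: discover 1; path=5>1; order=5,1
step 3: discover 4; path=5>1>4; order=5,1,4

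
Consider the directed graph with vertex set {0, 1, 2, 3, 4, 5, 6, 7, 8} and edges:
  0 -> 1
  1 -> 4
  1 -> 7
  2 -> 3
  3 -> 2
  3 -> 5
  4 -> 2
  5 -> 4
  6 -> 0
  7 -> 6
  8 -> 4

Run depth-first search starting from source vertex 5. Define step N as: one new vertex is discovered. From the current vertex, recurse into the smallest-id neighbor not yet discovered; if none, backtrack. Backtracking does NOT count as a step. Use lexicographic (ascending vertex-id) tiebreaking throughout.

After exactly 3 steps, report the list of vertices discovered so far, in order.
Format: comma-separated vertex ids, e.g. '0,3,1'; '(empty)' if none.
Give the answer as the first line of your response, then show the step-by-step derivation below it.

5,4,2

step 1: discover 5; path=5; order=5
step 2: discover 4; path=5>4; order=5,4
step 3: discover 2; path=5>4>2; order=5,4,2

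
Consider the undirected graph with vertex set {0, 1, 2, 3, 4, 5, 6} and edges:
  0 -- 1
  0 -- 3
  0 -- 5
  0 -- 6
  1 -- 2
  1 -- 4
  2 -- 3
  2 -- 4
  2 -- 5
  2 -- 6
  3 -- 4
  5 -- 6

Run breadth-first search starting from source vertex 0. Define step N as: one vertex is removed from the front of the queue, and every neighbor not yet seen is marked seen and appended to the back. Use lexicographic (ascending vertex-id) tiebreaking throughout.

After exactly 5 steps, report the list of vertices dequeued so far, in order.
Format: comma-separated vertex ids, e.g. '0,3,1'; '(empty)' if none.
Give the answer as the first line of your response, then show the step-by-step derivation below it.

0,1,3,5,6

step 1: dequeue 0; queue=[1,3,5,6]; order=0
step 2: dequeue 1; queue=[3,5,6,2,4]; order=0,1
step 3: dequeue 3; queue=[5,6,2,4]; order=0,1,3
step 4: dequeue 5; queue=[6,2,4]; order=0,1,3,5
step 5: dequeue 6; queue=[2,4]; order=0,1,3,5,6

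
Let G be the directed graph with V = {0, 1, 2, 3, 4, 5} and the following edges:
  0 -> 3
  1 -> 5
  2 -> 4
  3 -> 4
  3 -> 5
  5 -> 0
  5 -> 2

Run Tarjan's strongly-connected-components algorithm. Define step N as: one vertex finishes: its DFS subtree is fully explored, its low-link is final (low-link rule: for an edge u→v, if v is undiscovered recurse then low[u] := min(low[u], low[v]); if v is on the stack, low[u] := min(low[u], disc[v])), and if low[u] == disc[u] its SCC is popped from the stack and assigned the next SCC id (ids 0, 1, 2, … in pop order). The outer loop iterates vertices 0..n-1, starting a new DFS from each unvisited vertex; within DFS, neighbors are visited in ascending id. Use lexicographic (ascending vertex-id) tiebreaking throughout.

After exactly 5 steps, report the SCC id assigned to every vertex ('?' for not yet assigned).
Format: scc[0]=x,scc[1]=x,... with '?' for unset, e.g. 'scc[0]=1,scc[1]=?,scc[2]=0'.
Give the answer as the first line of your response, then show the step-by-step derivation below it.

scc[0]=2,scc[1]=?,scc[2]=1,scc[3]=2,scc[4]=0,scc[5]=2

step 1: low=(low[0]=0,low[1]=?,low[2]=?,low[3]=1,low[4]=2,low[5]=?); scc=(scc[0]=?,scc[1]=?,scc[2]=?,scc[3]=?,scc[4]=0,scc[5]=?)
step 2: low=(low[0]=0,low[1]=?,low[2]=4,low[3]=1,low[4]=2,low[5]=0); scc=(scc[0]=?,scc[1]=?,scc[2]=1,scc[3]=?,scc[4]=0,scc[5]=?)
step 3: low=(low[0]=0,low[1]=?,low[2]=4,low[3]=1,low[4]=2,low[5]=0); scc=(scc[0]=?,scc[1]=?,scc[2]=1,scc[3]=?,scc[4]=0,scc[5]=?)
step 4: low=(low[0]=0,low[1]=?,low[2]=4,low[3]=0,low[4]=2,low[5]=0); scc=(scc[0]=?,scc[1]=?,scc[2]=1,scc[3]=?,scc[4]=0,scc[5]=?)
step 5: low=(low[0]=0,low[1]=?,low[2]=4,low[3]=0,low[4]=2,low[5]=0); scc=(scc[0]=2,scc[1]=?,scc[2]=1,scc[3]=2,scc[4]=0,scc[5]=2)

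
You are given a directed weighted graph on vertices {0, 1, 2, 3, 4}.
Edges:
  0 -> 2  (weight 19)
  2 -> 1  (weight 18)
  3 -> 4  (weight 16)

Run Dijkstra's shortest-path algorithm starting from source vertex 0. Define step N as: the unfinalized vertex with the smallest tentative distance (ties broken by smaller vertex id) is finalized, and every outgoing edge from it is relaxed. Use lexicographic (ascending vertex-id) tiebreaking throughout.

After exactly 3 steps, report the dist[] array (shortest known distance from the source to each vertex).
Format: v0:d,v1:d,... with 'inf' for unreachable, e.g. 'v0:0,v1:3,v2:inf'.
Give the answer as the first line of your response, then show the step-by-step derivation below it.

v0:0,v1:37,v2:19,v3:inf,v4:inf

step 1: dist = v0:0,v1:inf,v2:19,v3:inf,v4:inf
step 2: dist = v0:0,v1:37,v2:19,v3:inf,v4:inf
step 3: dist = v0:0,v1:37,v2:19,v3:inf,v4:inf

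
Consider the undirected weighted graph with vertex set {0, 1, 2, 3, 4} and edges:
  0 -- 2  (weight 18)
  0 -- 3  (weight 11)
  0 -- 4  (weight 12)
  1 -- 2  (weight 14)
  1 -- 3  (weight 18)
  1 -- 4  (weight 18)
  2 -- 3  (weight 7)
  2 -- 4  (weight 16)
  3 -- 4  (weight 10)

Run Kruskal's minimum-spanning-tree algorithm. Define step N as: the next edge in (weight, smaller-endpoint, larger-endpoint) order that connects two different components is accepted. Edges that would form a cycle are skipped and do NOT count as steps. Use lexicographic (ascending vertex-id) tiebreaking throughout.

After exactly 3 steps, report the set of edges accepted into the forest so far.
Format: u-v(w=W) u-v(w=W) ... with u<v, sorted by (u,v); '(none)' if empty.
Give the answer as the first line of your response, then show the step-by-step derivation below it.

0-3(w=11) 2-3(w=7) 3-4(w=10)

step 1: add edge 2-3 (w=7); MST = {2-3(w=7)}
step 2: add edge 3-4 (w=10); MST = {2-3(w=7) 3-4(w=10)}
step 3: add edge 0-3 (w=11); MST = {0-3(w=11) 2-3(w=7) 3-4(w=10)}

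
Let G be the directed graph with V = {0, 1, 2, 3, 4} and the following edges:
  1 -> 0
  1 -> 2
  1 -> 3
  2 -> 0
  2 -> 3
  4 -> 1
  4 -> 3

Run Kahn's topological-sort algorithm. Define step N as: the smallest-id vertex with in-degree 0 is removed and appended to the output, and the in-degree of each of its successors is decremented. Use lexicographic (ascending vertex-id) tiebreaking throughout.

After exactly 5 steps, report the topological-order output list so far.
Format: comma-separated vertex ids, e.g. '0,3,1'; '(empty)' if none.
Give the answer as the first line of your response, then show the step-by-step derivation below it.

4,1,2,0,3

step 1: output 4; order=[4]; indeg=(2,0,1,2,0)
step 2: output 1; order=[4,1]; indeg=(1,0,0,1,0)
step 3: output 2; order=[4,1,2]; indeg=(0,0,0,0,0)
step 4: output 0; order=[4,1,2,0]; indeg=(0,0,0,0,0)
step 5: output 3; order=[4,1,2,0,3]; indeg=(0,0,0,0,0)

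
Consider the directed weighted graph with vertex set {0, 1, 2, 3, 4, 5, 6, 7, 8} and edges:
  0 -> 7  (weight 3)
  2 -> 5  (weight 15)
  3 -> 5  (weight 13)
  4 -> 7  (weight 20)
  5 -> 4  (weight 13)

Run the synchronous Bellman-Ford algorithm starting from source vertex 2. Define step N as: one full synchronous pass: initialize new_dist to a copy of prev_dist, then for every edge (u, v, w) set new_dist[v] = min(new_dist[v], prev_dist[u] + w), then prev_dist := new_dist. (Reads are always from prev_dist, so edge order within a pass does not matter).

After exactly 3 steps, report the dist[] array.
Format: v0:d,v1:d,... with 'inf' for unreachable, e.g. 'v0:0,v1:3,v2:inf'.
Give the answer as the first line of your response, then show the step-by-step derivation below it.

v0:inf,v1:inf,v2:0,v3:inf,v4:28,v5:15,v6:inf,v7:48,v8:inf

step 1: dist = v0:inf,v1:inf,v2:0,v3:inf,v4:inf,v5:15,v6:inf,v7:inf,v8:inf
step 2: dist = v0:inf,v1:inf,v2:0,v3:inf,v4:28,v5:15,v6:inf,v7:inf,v8:inf
step 3: dist = v0:inf,v1:inf,v2:0,v3:inf,v4:28,v5:15,v6:inf,v7:48,v8:inf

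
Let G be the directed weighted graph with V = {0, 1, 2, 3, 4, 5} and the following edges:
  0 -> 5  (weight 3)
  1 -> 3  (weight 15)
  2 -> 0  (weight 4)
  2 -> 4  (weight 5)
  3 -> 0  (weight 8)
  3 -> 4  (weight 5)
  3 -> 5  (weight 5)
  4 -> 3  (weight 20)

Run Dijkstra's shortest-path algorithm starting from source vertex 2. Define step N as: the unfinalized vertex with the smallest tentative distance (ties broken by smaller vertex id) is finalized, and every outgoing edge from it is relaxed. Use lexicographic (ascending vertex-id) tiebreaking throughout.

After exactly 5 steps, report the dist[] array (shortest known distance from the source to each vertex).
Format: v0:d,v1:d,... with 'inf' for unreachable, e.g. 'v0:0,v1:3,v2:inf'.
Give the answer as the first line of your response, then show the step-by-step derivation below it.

v0:4,v1:inf,v2:0,v3:25,v4:5,v5:7

step 1: dist = v0:4,v1:inf,v2:0,v3:inf,v4:5,v5:inf
step 2: dist = v0:4,v1:inf,v2:0,v3:inf,v4:5,v5:7
step 3: dist = v0:4,v1:inf,v2:0,v3:25,v4:5,v5:7
step 4: dist = v0:4,v1:inf,v2:0,v3:25,v4:5,v5:7
step 5: dist = v0:4,v1:inf,v2:0,v3:25,v4:5,v5:7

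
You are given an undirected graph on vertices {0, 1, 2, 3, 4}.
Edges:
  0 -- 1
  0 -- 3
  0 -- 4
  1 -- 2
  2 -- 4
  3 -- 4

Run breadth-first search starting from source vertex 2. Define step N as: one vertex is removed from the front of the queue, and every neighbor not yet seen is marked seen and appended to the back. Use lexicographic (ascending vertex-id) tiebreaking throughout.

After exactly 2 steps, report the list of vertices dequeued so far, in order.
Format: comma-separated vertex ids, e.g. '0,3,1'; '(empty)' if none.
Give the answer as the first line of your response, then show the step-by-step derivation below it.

2,1

step 1: dequeue 2; queue=[1,4]; order=2
step 2: dequeue 1; queue=[4,0]; order=2,1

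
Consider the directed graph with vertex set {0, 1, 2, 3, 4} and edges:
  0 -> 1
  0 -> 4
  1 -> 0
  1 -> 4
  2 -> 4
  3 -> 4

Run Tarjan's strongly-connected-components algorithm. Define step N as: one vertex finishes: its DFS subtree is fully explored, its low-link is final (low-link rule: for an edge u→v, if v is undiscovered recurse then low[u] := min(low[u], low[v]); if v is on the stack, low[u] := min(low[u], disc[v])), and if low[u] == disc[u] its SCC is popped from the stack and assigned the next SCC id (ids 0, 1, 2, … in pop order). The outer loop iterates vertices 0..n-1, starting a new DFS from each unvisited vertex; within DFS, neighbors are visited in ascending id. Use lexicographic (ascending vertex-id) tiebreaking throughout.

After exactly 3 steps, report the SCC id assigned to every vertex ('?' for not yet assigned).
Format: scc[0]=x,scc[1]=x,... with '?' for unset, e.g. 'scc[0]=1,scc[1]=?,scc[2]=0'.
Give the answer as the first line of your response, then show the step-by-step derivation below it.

scc[0]=1,scc[1]=1,scc[2]=?,scc[3]=?,scc[4]=0

step 1: low=(low[0]=0,low[1]=0,low[2]=?,low[3]=?,low[4]=2); scc=(scc[0]=?,scc[1]=?,scc[2]=?,scc[3]=?,scc[4]=0)
step 2: low=(low[0]=0,low[1]=0,low[2]=?,low[3]=?,low[4]=2); scc=(scc[0]=?,scc[1]=?,scc[2]=?,scc[3]=?,scc[4]=0)
step 3: low=(low[0]=0,low[1]=0,low[2]=?,low[3]=?,low[4]=2); scc=(scc[0]=1,scc[1]=1,scc[2]=?,scc[3]=?,scc[4]=0)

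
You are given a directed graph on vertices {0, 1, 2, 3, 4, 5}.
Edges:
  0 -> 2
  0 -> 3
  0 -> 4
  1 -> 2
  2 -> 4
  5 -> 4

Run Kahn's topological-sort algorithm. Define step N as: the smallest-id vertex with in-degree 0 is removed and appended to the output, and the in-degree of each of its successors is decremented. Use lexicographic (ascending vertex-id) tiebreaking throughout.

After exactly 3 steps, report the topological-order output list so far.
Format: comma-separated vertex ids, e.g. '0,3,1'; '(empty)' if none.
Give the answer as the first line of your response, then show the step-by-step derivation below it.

0,1,2

step 1: output 0; order=[0]; indeg=(0,0,1,0,2,0)
step 2: output 1; order=[0,1]; indeg=(0,0,0,0,2,0)
step 3: output 2; order=[0,1,2]; indeg=(0,0,0,0,1,0)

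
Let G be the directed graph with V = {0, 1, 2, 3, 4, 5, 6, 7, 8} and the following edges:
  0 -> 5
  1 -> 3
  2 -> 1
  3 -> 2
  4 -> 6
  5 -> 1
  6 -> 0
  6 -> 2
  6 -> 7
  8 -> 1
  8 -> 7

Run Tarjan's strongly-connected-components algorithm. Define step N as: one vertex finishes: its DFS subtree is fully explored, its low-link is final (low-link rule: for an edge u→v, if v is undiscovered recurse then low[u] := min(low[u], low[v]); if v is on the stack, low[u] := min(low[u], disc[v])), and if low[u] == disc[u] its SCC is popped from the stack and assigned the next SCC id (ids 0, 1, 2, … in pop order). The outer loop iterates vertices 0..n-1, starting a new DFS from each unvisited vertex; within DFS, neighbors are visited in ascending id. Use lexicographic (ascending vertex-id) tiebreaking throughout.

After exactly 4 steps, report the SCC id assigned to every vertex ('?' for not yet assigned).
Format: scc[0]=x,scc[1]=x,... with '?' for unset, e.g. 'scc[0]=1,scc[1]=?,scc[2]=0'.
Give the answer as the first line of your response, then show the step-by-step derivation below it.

scc[0]=?,scc[1]=0,scc[2]=0,scc[3]=0,scc[4]=?,scc[5]=1,scc[6]=?,scc[7]=?,scc[8]=?

step 1: low=(low[0]=0,low[1]=2,low[2]=2,low[3]=3,low[4]=?,low[5]=1,low[6]=?,low[7]=?,low[8]=?); scc=(scc[0]=?,scc[1]=?,scc[2]=?,scc[3]=?,scc[4]=?,scc[5]=?,scc[6]=?,scc[7]=?,scc[8]=?)
step 2: low=(low[0]=0,low[1]=2,low[2]=2,low[3]=2,low[4]=?,low[5]=1,low[6]=?,low[7]=?,low[8]=?); scc=(scc[0]=?,scc[1]=?,scc[2]=?,scc[3]=?,scc[4]=?,scc[5]=?,scc[6]=?,scc[7]=?,scc[8]=?)
step 3: low=(low[0]=0,low[1]=2,low[2]=2,low[3]=2,low[4]=?,low[5]=1,low[6]=?,low[7]=?,low[8]=?); scc=(scc[0]=?,scc[1]=0,scc[2]=0,scc[3]=0,scc[4]=?,scc[5]=?,scc[6]=?,scc[7]=?,scc[8]=?)
step 4: low=(low[0]=0,low[1]=2,low[2]=2,low[3]=2,low[4]=?,low[5]=1,low[6]=?,low[7]=?,low[8]=?); scc=(scc[0]=?,scc[1]=0,scc[2]=0,scc[3]=0,scc[4]=?,scc[5]=1,scc[6]=?,scc[7]=?,scc[8]=?)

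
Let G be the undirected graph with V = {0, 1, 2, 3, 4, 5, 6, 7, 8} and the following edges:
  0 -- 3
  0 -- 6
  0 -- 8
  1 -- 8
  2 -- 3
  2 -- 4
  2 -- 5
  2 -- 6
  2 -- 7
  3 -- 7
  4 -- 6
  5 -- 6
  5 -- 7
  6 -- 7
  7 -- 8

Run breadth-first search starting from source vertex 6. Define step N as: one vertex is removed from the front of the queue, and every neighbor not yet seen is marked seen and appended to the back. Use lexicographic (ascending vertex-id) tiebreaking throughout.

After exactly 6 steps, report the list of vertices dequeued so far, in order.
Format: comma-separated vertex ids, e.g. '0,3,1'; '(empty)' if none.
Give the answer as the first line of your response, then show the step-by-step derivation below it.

6,0,2,4,5,7

step 1: dequeue 6; queue=[0,2,4,5,7]; order=6
step 2: dequeue 0; queue=[2,4,5,7,3,8]; order=6,0
step 3: dequeue 2; queue=[4,5,7,3,8]; order=6,0,2
step 4: dequeue 4; queue=[5,7,3,8]; order=6,0,2,4
step 5: dequeue 5; queue=[7,3,8]; order=6,0,2,4,5
step 6: dequeue 7; queue=[3,8]; order=6,0,2,4,5,7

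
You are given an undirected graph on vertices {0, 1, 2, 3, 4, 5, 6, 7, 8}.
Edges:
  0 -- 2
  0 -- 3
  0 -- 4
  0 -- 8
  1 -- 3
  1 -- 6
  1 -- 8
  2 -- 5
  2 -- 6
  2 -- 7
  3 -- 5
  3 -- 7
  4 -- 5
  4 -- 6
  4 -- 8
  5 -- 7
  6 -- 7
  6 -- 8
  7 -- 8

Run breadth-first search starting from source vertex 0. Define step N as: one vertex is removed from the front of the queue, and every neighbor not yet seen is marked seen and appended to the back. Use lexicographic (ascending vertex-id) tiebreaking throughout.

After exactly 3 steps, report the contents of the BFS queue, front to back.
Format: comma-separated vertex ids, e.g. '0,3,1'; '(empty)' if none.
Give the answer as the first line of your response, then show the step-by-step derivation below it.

4,8,5,6,7,1

step 1: dequeue 0; queue=[2,3,4,8]; order=0
step 2: dequeue 2; queue=[3,4,8,5,6,7]; order=0,2
step 3: dequeue 3; queue=[4,8,5,6,7,1]; order=0,2,3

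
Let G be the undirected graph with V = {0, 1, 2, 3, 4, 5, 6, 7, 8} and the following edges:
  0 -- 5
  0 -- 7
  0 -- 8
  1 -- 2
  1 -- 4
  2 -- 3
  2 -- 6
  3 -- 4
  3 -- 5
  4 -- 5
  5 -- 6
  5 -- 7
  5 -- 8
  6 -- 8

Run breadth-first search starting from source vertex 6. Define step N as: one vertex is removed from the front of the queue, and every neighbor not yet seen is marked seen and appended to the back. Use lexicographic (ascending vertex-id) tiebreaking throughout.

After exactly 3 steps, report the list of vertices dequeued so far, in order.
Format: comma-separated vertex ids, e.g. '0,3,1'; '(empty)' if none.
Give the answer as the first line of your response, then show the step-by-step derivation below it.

6,2,5

step 1: dequeue 6; queue=[2,5,8]; order=6
step 2: dequeue 2; queue=[5,8,1,3]; order=6,2
step 3: dequeue 5; queue=[8,1,3,0,4,7]; order=6,2,5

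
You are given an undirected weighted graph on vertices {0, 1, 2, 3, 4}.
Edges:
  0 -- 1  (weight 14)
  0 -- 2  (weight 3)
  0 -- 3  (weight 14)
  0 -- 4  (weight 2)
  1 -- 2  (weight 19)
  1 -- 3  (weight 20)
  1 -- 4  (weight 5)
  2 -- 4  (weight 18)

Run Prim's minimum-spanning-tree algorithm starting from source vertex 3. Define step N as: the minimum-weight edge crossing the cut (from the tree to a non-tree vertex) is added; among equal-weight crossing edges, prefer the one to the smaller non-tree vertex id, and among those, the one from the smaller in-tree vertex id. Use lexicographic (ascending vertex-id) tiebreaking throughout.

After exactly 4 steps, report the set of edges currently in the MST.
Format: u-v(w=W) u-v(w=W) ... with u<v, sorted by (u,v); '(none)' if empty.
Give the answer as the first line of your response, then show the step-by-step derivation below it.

0-2(w=3) 0-3(w=14) 0-4(w=2) 1-4(w=5)

step 1: add edge 0-3 (w=14); MST = {0-3(w=14)}
step 2: add edge 0-4 (w=2); MST = {0-3(w=14) 0-4(w=2)}
step 3: add edge 0-2 (w=3); MST = {0-2(w=3) 0-3(w=14) 0-4(w=2)}
step 4: add edge 1-4 (w=5); MST = {0-2(w=3) 0-3(w=14) 0-4(w=2) 1-4(w=5)}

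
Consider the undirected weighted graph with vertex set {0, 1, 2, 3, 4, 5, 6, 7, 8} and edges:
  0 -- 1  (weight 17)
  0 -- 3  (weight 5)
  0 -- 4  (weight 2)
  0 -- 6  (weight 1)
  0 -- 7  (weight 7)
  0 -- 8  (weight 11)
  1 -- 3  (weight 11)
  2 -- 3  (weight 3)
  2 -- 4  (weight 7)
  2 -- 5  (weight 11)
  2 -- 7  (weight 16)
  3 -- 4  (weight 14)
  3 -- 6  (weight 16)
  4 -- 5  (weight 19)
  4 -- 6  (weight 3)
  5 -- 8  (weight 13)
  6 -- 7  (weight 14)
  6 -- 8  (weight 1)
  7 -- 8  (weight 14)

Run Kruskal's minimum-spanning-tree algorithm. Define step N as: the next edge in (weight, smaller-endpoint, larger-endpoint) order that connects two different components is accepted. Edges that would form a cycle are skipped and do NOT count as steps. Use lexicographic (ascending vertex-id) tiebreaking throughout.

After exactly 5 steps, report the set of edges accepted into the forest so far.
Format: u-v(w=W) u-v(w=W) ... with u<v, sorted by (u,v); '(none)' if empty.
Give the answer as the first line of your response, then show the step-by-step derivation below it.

0-3(w=5) 0-4(w=2) 0-6(w=1) 2-3(w=3) 6-8(w=1)

step 1: add edge 0-6 (w=1); MST = {0-6(w=1)}
step 2: add edge 6-8 (w=1); MST = {0-6(w=1) 6-8(w=1)}
step 3: add edge 0-4 (w=2); MST = {0-4(w=2) 0-6(w=1) 6-8(w=1)}
step 4: add edge 2-3 (w=3); MST = {0-4(w=2) 0-6(w=1) 2-3(w=3) 6-8(w=1)}
step 5: add edge 0-3 (w=5); MST = {0-3(w=5) 0-4(w=2) 0-6(w=1) 2-3(w=3) 6-8(w=1)}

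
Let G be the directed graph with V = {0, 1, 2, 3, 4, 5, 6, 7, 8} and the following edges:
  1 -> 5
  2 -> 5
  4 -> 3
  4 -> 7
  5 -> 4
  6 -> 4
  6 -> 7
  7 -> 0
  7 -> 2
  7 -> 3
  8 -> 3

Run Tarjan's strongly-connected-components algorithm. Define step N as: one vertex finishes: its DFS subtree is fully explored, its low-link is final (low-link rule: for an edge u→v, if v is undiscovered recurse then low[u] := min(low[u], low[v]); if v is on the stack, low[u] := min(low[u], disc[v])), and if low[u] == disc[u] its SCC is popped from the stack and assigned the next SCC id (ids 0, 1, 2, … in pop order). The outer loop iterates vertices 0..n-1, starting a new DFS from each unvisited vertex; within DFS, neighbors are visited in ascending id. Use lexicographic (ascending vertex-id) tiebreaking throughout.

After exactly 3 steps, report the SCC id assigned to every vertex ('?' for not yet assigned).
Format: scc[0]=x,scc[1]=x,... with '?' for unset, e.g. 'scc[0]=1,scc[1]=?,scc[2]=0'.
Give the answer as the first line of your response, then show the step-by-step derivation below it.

scc[0]=0,scc[1]=?,scc[2]=?,scc[3]=1,scc[4]=?,scc[5]=?,scc[6]=?,scc[7]=?,scc[8]=?

step 1: low=(low[0]=0,low[1]=?,low[2]=?,low[3]=?,low[4]=?,low[5]=?,low[6]=?,low[7]=?,low[8]=?); scc=(scc[0]=0,scc[1]=?,scc[2]=?,scc[3]=?,scc[4]=?,scc[5]=?,scc[6]=?,scc[7]=?,scc[8]=?)
step 2: low=(low[0]=0,low[1]=1,low[2]=?,low[3]=4,low[4]=3,low[5]=2,low[6]=?,low[7]=?,low[8]=?); scc=(scc[0]=0,scc[1]=?,scc[2]=?,scc[3]=1,scc[4]=?,scc[5]=?,scc[6]=?,scc[7]=?,scc[8]=?)
step 3: low=(low[0]=0,low[1]=1,low[2]=2,low[3]=4,low[4]=3,low[5]=2,low[6]=?,low[7]=5,low[8]=?); scc=(scc[0]=0,scc[1]=?,scc[2]=?,scc[3]=1,scc[4]=?,scc[5]=?,scc[6]=?,scc[7]=?,scc[8]=?)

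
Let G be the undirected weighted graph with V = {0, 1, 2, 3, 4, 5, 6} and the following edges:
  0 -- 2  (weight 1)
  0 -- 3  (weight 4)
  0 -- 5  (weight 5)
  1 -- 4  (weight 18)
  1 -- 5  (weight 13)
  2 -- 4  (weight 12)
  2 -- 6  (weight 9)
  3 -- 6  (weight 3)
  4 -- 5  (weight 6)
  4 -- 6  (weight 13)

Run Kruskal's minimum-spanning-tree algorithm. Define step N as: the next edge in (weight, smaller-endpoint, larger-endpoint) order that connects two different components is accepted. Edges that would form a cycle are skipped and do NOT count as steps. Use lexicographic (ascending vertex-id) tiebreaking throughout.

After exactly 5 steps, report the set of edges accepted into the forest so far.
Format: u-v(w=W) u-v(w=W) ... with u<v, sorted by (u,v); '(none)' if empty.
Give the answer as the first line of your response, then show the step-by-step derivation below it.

0-2(w=1) 0-3(w=4) 0-5(w=5) 3-6(w=3) 4-5(w=6)

step 1: add edge 0-2 (w=1); MST = {0-2(w=1)}
step 2: add edge 3-6 (w=3); MST = {0-2(w=1) 3-6(w=3)}
step 3: add edge 0-3 (w=4); MST = {0-2(w=1) 0-3(w=4) 3-6(w=3)}
step 4: add edge 0-5 (w=5); MST = {0-2(w=1) 0-3(w=4) 0-5(w=5) 3-6(w=3)}
step 5: add edge 4-5 (w=6); MST = {0-2(w=1) 0-3(w=4) 0-5(w=5) 3-6(w=3) 4-5(w=6)}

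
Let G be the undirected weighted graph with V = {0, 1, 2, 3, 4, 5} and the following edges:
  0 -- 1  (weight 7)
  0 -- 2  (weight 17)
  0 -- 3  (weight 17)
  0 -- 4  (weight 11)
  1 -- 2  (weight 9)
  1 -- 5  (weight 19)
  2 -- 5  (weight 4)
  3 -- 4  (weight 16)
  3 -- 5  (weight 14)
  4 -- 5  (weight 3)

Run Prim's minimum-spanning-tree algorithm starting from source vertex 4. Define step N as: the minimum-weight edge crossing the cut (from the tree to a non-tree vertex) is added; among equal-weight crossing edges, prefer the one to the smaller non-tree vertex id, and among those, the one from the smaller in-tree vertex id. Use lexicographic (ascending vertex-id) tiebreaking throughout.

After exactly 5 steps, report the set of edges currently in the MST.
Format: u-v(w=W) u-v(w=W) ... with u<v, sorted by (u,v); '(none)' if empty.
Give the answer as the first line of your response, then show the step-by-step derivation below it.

0-1(w=7) 1-2(w=9) 2-5(w=4) 3-5(w=14) 4-5(w=3)

step 1: add edge 4-5 (w=3); MST = {4-5(w=3)}
step 2: add edge 2-5 (w=4); MST = {2-5(w=4) 4-5(w=3)}
step 3: add edge 1-2 (w=9); MST = {1-2(w=9) 2-5(w=4) 4-5(w=3)}
step 4: add edge 0-1 (w=7); MST = {0-1(w=7) 1-2(w=9) 2-5(w=4) 4-5(w=3)}
step 5: add edge 3-5 (w=14); MST = {0-1(w=7) 1-2(w=9) 2-5(w=4) 3-5(w=14) 4-5(w=3)}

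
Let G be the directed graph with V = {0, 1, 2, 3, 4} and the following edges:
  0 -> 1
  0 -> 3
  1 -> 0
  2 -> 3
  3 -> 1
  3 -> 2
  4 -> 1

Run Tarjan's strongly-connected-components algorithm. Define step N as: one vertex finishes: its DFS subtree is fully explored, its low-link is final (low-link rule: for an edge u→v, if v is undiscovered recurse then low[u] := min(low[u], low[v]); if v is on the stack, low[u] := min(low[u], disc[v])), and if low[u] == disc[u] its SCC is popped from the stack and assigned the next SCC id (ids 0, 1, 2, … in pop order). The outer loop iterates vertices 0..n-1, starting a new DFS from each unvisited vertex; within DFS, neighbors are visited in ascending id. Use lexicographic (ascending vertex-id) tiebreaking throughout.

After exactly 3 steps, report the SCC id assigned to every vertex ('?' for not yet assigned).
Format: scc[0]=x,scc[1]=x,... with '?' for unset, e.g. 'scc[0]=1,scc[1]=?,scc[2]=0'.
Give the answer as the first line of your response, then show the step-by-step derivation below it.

scc[0]=?,scc[1]=?,scc[2]=?,scc[3]=?,scc[4]=?

step 1: low=(low[0]=0,low[1]=0,low[2]=?,low[3]=?,low[4]=?); scc=(scc[0]=?,scc[1]=?,scc[2]=?,scc[3]=?,scc[4]=?)
step 2: low=(low[0]=0,low[1]=0,low[2]=2,low[3]=1,low[4]=?); scc=(scc[0]=?,scc[1]=?,scc[2]=?,scc[3]=?,scc[4]=?)
step 3: low=(low[0]=0,low[1]=0,low[2]=2,low[3]=1,low[4]=?); scc=(scc[0]=?,scc[1]=?,scc[2]=?,scc[3]=?,scc[4]=?)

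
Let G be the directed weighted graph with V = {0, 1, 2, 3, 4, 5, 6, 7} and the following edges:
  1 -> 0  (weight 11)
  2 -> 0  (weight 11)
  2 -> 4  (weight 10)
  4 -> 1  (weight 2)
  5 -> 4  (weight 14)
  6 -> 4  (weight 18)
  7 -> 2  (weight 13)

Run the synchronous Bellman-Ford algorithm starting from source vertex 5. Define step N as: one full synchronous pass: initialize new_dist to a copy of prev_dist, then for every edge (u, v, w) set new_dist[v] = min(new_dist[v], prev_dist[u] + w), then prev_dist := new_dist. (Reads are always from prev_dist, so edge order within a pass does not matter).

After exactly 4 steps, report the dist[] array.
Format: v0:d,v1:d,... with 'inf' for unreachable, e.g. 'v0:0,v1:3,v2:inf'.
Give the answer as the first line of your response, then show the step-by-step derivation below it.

v0:27,v1:16,v2:inf,v3:inf,v4:14,v5:0,v6:inf,v7:inf

step 1: dist = v0:inf,v1:inf,v2:inf,v3:inf,v4:14,v5:0,v6:inf,v7:inf
step 2: dist = v0:inf,v1:16,v2:inf,v3:inf,v4:14,v5:0,v6:inf,v7:inf
step 3: dist = v0:27,v1:16,v2:inf,v3:inf,v4:14,v5:0,v6:inf,v7:inf
step 4: dist = v0:27,v1:16,v2:inf,v3:inf,v4:14,v5:0,v6:inf,v7:inf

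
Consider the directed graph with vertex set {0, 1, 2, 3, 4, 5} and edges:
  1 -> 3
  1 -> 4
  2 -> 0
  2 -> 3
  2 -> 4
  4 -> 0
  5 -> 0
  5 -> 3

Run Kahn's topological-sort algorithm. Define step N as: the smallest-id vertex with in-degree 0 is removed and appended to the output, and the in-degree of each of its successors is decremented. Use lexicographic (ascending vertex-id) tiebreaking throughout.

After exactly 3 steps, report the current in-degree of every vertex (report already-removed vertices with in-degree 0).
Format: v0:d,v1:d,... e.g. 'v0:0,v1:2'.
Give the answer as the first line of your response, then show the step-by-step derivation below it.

v0:1,v1:0,v2:0,v3:1,v4:0,v5:0

step 1: output 1; order=[1]; indeg=(3,0,0,2,1,0)
step 2: output 2; order=[1,2]; indeg=(2,0,0,1,0,0)
step 3: output 4; order=[1,2,4]; indeg=(1,0,0,1,0,0)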